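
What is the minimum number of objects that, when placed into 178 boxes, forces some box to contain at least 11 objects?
n = (11 − 1)·178 + 1 = 1781

By the generalised pigeonhole principle, to guarantee some box contains ≥ r objects we need more than (r − 1) · k objects total. Threshold: n = (r − 1) · k + 1. With r = 11 and k = 178: n = 10 · 178 + 1 = 1780 + 1 = 1781. For n = 1780 = 10 · 178, we can put exactly 10 objects in every box, avoiding 11 in any single one — so 1781 is tight.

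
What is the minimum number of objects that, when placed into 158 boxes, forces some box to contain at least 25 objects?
n = (25 − 1)·158 + 1 = 3793

By the generalised pigeonhole principle, to guarantee some box contains ≥ r objects we need more than (r − 1) · k objects total. Threshold: n = (r − 1) · k + 1. With r = 25 and k = 158: n = 24 · 158 + 1 = 3792 + 1 = 3793. For n = 3792 = 24 · 158, we can put exactly 24 objects in every box, avoiding 25 in any single one — so 3793 is tight.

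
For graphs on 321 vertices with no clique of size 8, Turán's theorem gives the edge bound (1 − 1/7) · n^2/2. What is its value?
Turán density bound = (6/7) · 321^2/2 = 309123/7 ≈ 44160.4286

Turán's theorem: ex(n, K_{r+1}) is achieved by the complete r-partite Turán graph T(n, r) with parts as balanced as possible, and is at most (1 − 1/r) · n^2/2. For r = 7, n = 321: the density bound is (6/7) · 103041/2 = 309123/7 ≈ 44160.4286. The integer-valued extremum is e(T(321, 7)) = 44160, which is strictly less than the density bound 309123/7 since 7 ∤ 321 (the parts of T(321, 7) cannot all be equal).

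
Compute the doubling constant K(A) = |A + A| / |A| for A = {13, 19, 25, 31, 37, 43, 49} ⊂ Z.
K = |A + A| / |A| = 13/7

Enumerate A + A = {a + b : a, b ∈ A}. With |A| = 7, there are |A|^2 = 49 ordered sum pairs; collecting distinct values, A + A = {26, 32, 38, 44, 50, 56, 62, 68, 74, 80, 86, 92, 98}, so |A + A| = 13. Thus K = 13/7. Here |A + A| = 2|A| − 1 = 13, the minimum possible — so K = 13/7 is minimal, which holds iff A is an arithmetic progression.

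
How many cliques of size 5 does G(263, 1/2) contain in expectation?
E[# K_5] = C(263, 5) · (1/2)^C(5, 2) = 10092282837 / 2^10 ≈ 9855744.958008

For each 5-subset S of vertices (there are C(263, 5) = 10092282837 such S), let X_S = 1 if S induces a K_5 (all C(5, 2) = 10 edges present). Then P(X_S = 1) = (1/2)^10 = 1/1024. By linearity of expectation, E[# K_5] = C(263, 5) · (1/2)^10 = 10092282837 / 1024 ≈ 9855744.958008.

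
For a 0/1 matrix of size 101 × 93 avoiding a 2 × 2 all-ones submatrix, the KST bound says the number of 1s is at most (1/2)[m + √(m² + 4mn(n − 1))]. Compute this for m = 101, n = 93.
z(101, 93; 2, 2) ≤ (1/2)[101 + √(101² + 4·101·93·92)] = (1/2)[101 + √3466825] = 981.4706

Kővári–Sós–Turán: let r_1, ..., r_101 be the row sums and z = Σ r_i the total number of 1s. Each pair of columns can share at most one row with both entries 1 (else a 2×2 all-ones block appears), so Σ_i C(r_i, 2) ≤ C(93, 2) = 4278. By convexity Σ_i C(r_i, 2) ≥ 101·C(z/101, 2) = z(z − 101)/(2·101), giving z² − 101z − 101·93·92 ≤ 0 and hence z ≤ (1/2)[101 + √(10201 + 4·864156)] = (1/2)[101 + √3466825] ≈ (1/2)(101 + 1861.9412) = 981.4706.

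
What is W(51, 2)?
W(51, 2) = 51 + 1 = 52

A 2-term AP is any pair of integers, so a monochromatic 2-AP exists iff some colour is used at least twice. With 51 colours, the colouring i ↦ i on {1, ..., 51} uses each colour once, avoiding any monochromatic pair, so W(51, 2) > 51. For {1, ..., 52}, pigeonhole forces two integers of the same colour, which form a monochromatic 2-AP. Hence W(51, 2) = 52.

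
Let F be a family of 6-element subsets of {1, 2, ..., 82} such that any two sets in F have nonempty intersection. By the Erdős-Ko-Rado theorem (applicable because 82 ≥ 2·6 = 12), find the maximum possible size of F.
max |F| = C(81, 5) = 25621596

The Erdős-Ko-Rado theorem states: for n ≥ 2k, an intersecting family of k-subsets of an n-element set has size at most C(n − 1, k − 1), with equality for 'star' families {A ⊆ [n] : |A| = k, i ∈ A} (fix an element i). For n = 82, k = 6: C(81, 5) = 25621596.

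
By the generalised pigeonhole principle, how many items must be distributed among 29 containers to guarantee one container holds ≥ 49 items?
n = (49 − 1)·29 + 1 = 1393

By the generalised pigeonhole principle, to guarantee some box contains ≥ r objects we need more than (r − 1) · k objects total. Threshold: n = (r − 1) · k + 1. With r = 49 and k = 29: n = 48 · 29 + 1 = 1392 + 1 = 1393. For n = 1392 = 48 · 29, we can put exactly 48 objects in every box, avoiding 49 in any single one — so 1393 is tight.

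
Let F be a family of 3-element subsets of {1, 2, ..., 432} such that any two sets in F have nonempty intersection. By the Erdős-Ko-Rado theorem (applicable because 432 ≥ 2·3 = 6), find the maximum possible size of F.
max |F| = C(431, 2) = 92665

The Erdős-Ko-Rado theorem states: for n ≥ 2k, an intersecting family of k-subsets of an n-element set has size at most C(n − 1, k − 1), with equality for 'star' families {A ⊆ [n] : |A| = k, i ∈ A} (fix an element i). For n = 432, k = 3: C(431, 2) = 92665.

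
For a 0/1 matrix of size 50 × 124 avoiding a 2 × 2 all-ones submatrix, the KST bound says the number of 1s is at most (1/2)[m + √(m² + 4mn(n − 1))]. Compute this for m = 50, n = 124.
z(50, 124; 2, 2) ≤ (1/2)[50 + √(50² + 4·50·124·123)] = (1/2)[50 + √3052900] = 898.6275

Kővári–Sós–Turán: let r_1, ..., r_50 be the row sums and z = Σ r_i the total number of 1s. Each pair of columns can share at most one row with both entries 1 (else a 2×2 all-ones block appears), so Σ_i C(r_i, 2) ≤ C(124, 2) = 7626. By convexity Σ_i C(r_i, 2) ≥ 50·C(z/50, 2) = z(z − 50)/(2·50), giving z² − 50z − 50·124·123 ≤ 0 and hence z ≤ (1/2)[50 + √(2500 + 4·762600)] = (1/2)[50 + √3052900] ≈ (1/2)(50 + 1747.255) = 898.6275.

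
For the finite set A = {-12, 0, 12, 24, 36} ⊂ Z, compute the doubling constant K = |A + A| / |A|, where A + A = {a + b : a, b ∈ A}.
K = |A + A| / |A| = 9/5

Enumerate A + A = {a + b : a, b ∈ A}. With |A| = 5, there are |A|^2 = 25 ordered sum pairs; collecting distinct values, A + A = {-24, -12, 0, 12, 24, 36, 48, 60, 72}, so |A + A| = 9. Thus K = 9/5. Here |A + A| = 2|A| − 1 = 9, the minimum possible — so K = 9/5 is minimal, which holds iff A is an arithmetic progression.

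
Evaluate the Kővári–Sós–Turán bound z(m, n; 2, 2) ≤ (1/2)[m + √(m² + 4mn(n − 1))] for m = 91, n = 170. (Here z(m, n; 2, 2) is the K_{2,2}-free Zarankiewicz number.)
z(91, 170; 2, 2) ≤ (1/2)[91 + √(91² + 4·91·170·169)] = (1/2)[91 + √10466001] = 1663.06

Kővári–Sós–Turán: let r_1, ..., r_91 be the row sums and z = Σ r_i the total number of 1s. Each pair of columns can share at most one row with both entries 1 (else a 2×2 all-ones block appears), so Σ_i C(r_i, 2) ≤ C(170, 2) = 14365. By convexity Σ_i C(r_i, 2) ≥ 91·C(z/91, 2) = z(z − 91)/(2·91), giving z² − 91z − 91·170·169 ≤ 0 and hence z ≤ (1/2)[91 + √(8281 + 4·2614430)] = (1/2)[91 + √10466001] ≈ (1/2)(91 + 3235.1199) = 1663.06.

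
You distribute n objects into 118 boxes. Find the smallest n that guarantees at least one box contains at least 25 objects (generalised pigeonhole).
n = (25 − 1)·118 + 1 = 2833

By the generalised pigeonhole principle, to guarantee some box contains ≥ r objects we need more than (r − 1) · k objects total. Threshold: n = (r − 1) · k + 1. With r = 25 and k = 118: n = 24 · 118 + 1 = 2832 + 1 = 2833. For n = 2832 = 24 · 118, we can put exactly 24 objects in every box, avoiding 25 in any single one — so 2833 is tight.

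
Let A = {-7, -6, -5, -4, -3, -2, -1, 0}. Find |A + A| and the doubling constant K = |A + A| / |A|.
K = |A + A| / |A| = 15/8

Enumerate A + A = {a + b : a, b ∈ A}. With |A| = 8, there are |A|^2 = 64 ordered sum pairs; collecting distinct values, A + A = {-14, -13, -12, -11, -10, -9, -8, -7, -6, -5, -4, -3, -2, -1, 0}, so |A + A| = 15. Thus K = 15/8. Here |A + A| = 2|A| − 1 = 15, the minimum possible — so K = 15/8 is minimal, which holds iff A is an arithmetic progression.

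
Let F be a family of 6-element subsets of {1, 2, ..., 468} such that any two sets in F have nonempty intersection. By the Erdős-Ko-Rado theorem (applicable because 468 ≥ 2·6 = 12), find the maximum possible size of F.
max |F| = C(467, 5) = 181164656828

Erdős-Ko-Rado (1961): when n ≥ 2k, max |F| = C(n−1, k−1). The bound is attained by the star {A : i ∈ A} for any fixed i ∈ [n]. Here C(468−1, 6−1) = C(467, 5) = 181164656828.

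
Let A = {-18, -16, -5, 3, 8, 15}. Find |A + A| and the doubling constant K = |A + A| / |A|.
K = |A + A| / |A| = 20/6 = 10/3

Enumerate A + A = {a + b : a, b ∈ A}. With |A| = 6, there are |A|^2 = 36 ordered sum pairs; collecting distinct values, A + A = {-36, -34, -32, -23, -21, -15, -13, -10, -8, -3, -2, -1, 3, 6, 10, 11, 16, 18, 23, 30}, so |A + A| = 20. Thus K = 20/6 = 10/3. For comparison, the minimum possible |A + A| over all 6-element sets is 2·6 − 1 = 11 (so min K = 11/6), attained only by arithmetic progressions.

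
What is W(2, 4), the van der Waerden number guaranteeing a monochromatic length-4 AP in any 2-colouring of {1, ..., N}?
W(2, 4) = 35

W(2, 4) = 35. The lower bound W(2, 4) > 34 comes from an explicit good 2-colouring of [1, 34]; the upper bound W(2, 4) ≤ 35 was verified by exhaustive search over 2-colourings of [1, 35].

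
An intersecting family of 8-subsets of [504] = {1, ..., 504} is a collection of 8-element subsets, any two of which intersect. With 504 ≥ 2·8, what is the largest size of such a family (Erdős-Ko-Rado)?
max |F| = C(503, 7) = 1550012402008925

Erdős-Ko-Rado (1961): when n ≥ 2k, max |F| = C(n−1, k−1). The bound is attained by the star {A : i ∈ A} for any fixed i ∈ [n]. Here C(504−1, 8−1) = C(503, 7) = 1550012402008925.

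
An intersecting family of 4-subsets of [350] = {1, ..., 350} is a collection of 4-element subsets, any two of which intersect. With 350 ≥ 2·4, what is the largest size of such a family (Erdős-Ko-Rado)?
max |F| = C(349, 3) = 7023974

Erdős-Ko-Rado (1961): when n ≥ 2k, max |F| = C(n−1, k−1). The bound is attained by the star {A : i ∈ A} for any fixed i ∈ [n]. Here C(350−1, 4−1) = C(349, 3) = 7023974.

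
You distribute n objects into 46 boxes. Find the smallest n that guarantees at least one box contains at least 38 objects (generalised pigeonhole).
n = (38 − 1)·46 + 1 = 1703

By the generalised pigeonhole principle, to guarantee some box contains ≥ r objects we need more than (r − 1) · k objects total. Threshold: n = (r − 1) · k + 1. With r = 38 and k = 46: n = 37 · 46 + 1 = 1702 + 1 = 1703. For n = 1702 = 37 · 46, we can put exactly 37 objects in every box, avoiding 38 in any single one — so 1703 is tight.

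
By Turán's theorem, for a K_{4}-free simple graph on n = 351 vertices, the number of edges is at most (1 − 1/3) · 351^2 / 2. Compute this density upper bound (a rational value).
Turán density bound = (2/3) · 351^2/2 = 41067

Turán's theorem: ex(n, K_{r+1}) is achieved by the complete r-partite Turán graph T(n, r) with parts as balanced as possible, and is at most (1 − 1/r) · n^2/2. For r = 3, n = 351: the density bound is (2/3) · 123201/2 = 41067. Since 3 ∣ 351, the Turán graph T(351, 3) has parts of equal size 117, and its edge count e(T(351, 3)) = 41067 attains the density bound exactly.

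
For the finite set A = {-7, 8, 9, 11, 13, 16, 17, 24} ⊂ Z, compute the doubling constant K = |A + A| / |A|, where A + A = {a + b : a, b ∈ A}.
K = |A + A| / |A| = 29/8

Enumerate A + A = {a + b : a, b ∈ A}. With |A| = 8, there are |A|^2 = 64 ordered sum pairs; collecting distinct values, A + A = {-14, 1, 2, 4, 6, 9, 10, 16, 17, 18, 19, 20, 21, 22, 24, 25, 26, 27, 28, 29, 30, 32, 33, 34, 35, 37, 40, 41, 48}, so |A + A| = 29. Thus K = 29/8. For comparison, the minimum possible |A + A| over all 8-element sets is 2·8 − 1 = 15 (so min K = 15/8), attained only by arithmetic progressions.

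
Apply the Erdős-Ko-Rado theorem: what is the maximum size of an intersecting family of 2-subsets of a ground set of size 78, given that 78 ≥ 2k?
max |F| = C(77, 1) = 77

The Erdős-Ko-Rado theorem states: for n ≥ 2k, an intersecting family of k-subsets of an n-element set has size at most C(n − 1, k − 1), with equality for 'star' families {A ⊆ [n] : |A| = k, i ∈ A} (fix an element i). For n = 78, k = 2: C(77, 1) = 77.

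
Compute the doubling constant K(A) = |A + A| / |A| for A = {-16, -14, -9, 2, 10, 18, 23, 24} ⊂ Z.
K = |A + A| / |A| = 33/8

Enumerate A + A = {a + b : a, b ∈ A}. With |A| = 8, there are |A|^2 = 64 ordered sum pairs; collecting distinct values, A + A = {-32, -30, -28, -25, -23, -18, -14, -12, -7, -6, -4, 1, 2, 4, 7, 8, 9, 10, 12, 14, 15, 20, 25, 26, 28, 33, 34, 36, 41, 42, 46, 47, 48}, so |A + A| = 33. Thus K = 33/8. For comparison, the minimum possible |A + A| over all 8-element sets is 2·8 − 1 = 15 (so min K = 15/8), attained only by arithmetic progressions.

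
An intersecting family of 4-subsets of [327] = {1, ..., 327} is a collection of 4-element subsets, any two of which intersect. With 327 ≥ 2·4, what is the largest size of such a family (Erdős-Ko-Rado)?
max |F| = C(326, 3) = 5721300

Erdős-Ko-Rado (1961): when n ≥ 2k, max |F| = C(n−1, k−1). The bound is attained by the star {A : i ∈ A} for any fixed i ∈ [n]. Here C(327−1, 4−1) = C(326, 3) = 5721300.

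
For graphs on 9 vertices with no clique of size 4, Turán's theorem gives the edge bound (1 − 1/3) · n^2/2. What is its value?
Turán density bound = (2/3) · 9^2/2 = 27

Turán's theorem: ex(n, K_{r+1}) is achieved by the complete r-partite Turán graph T(n, r) with parts as balanced as possible, and is at most (1 − 1/r) · n^2/2. For r = 3, n = 9: the density bound is (2/3) · 81/2 = 27. Since 3 ∣ 9, the Turán graph T(9, 3) has parts of equal size 3, and its edge count e(T(9, 3)) = 27 attains the density bound exactly.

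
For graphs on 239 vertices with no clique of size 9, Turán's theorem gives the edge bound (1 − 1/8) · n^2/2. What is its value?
Turán density bound = (7/8) · 239^2/2 = 399847/16 ≈ 24990.4375

Turán's theorem: ex(n, K_{r+1}) is achieved by the complete r-partite Turán graph T(n, r) with parts as balanced as possible, and is at most (1 − 1/r) · n^2/2. For r = 8, n = 239: the density bound is (7/8) · 57121/2 = 399847/16 ≈ 24990.4375. The integer-valued extremum is e(T(239, 8)) = 24990, which is strictly less than the density bound 399847/16 since 8 ∤ 239 (the parts of T(239, 8) cannot all be equal).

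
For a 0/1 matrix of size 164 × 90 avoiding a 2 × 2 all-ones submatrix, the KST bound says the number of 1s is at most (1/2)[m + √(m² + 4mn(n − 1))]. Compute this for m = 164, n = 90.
z(164, 90; 2, 2) ≤ (1/2)[164 + √(164² + 4·164·90·89)] = (1/2)[164 + √5281456] = 1231.0709

Kővári–Sós–Turán: let r_1, ..., r_164 be the row sums and z = Σ r_i the total number of 1s. Each pair of columns can share at most one row with both entries 1 (else a 2×2 all-ones block appears), so Σ_i C(r_i, 2) ≤ C(90, 2) = 4005. By convexity Σ_i C(r_i, 2) ≥ 164·C(z/164, 2) = z(z − 164)/(2·164), giving z² − 164z − 164·90·89 ≤ 0 and hence z ≤ (1/2)[164 + √(26896 + 4·1313640)] = (1/2)[164 + √5281456] ≈ (1/2)(164 + 2298.1419) = 1231.0709.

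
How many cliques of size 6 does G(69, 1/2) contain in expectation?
E[# K_6] = C(69, 6) · (1/2)^C(6, 2) = 119877472 / 2^15 = 3746171/1024 ≈ 3658.370117

For each 6-subset S of vertices (there are C(69, 6) = 119877472 such S), let X_S = 1 if S induces a K_6 (all C(6, 2) = 15 edges present). Then P(X_S = 1) = (1/2)^15 = 1/32768. By linearity of expectation, E[# K_6] = C(69, 6) · (1/2)^15 = 119877472 / 32768 = 3746171/1024 ≈ 3658.370117.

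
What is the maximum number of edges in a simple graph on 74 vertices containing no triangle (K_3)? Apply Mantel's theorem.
ex(74, K_3) = ⌊74^2/4⌋ = 1369

Mantel (1907): a triangle-free graph on n vertices has at most ⌊n^2/4⌋ edges, with equality for the complete bipartite graph K_{⌊n/2⌋, ⌈n/2⌉}. For n = 74: ⌊74^2/4⌋ = ⌊5476/4⌋ = 1369. The extremal graph is K_{37, 37}, which has 37·37 = 1369 edges.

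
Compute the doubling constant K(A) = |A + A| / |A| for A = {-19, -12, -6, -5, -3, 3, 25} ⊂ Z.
K = |A + A| / |A| = 25/7

Enumerate A + A = {a + b : a, b ∈ A}. With |A| = 7, there are |A|^2 = 49 ordered sum pairs; collecting distinct values, A + A = {-38, -31, -25, -24, -22, -18, -17, -16, -15, -12, -11, -10, -9, -8, -6, -3, -2, 0, 6, 13, 19, 20, 22, 28, 50}, so |A + A| = 25. Thus K = 25/7. For comparison, the minimum possible |A + A| over all 7-element sets is 2·7 − 1 = 13 (so min K = 13/7), attained only by arithmetic progressions.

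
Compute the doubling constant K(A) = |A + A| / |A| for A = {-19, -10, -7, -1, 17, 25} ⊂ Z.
K = |A + A| / |A| = 19/6

Enumerate A + A = {a + b : a, b ∈ A}. With |A| = 6, there are |A|^2 = 36 ordered sum pairs; collecting distinct values, A + A = {-38, -29, -26, -20, -17, -14, -11, -8, -2, 6, 7, 10, 15, 16, 18, 24, 34, 42, 50}, so |A + A| = 19. Thus K = 19/6. For comparison, the minimum possible |A + A| over all 6-element sets is 2·6 − 1 = 11 (so min K = 11/6), attained only by arithmetic progressions.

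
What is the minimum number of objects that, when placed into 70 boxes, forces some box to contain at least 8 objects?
n = (8 − 1)·70 + 1 = 491

By the generalised pigeonhole principle, to guarantee some box contains ≥ r objects we need more than (r − 1) · k objects total. Threshold: n = (r − 1) · k + 1. With r = 8 and k = 70: n = 7 · 70 + 1 = 490 + 1 = 491. For n = 490 = 7 · 70, we can put exactly 7 objects in every box, avoiding 8 in any single one — so 491 is tight.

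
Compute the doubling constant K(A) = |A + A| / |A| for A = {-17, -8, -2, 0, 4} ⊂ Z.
K = |A + A| / |A| = 14/5

Enumerate A + A = {a + b : a, b ∈ A}. With |A| = 5, there are |A|^2 = 25 ordered sum pairs; collecting distinct values, A + A = {-34, -25, -19, -17, -16, -13, -10, -8, -4, -2, 0, 2, 4, 8}, so |A + A| = 14. Thus K = 14/5. For comparison, the minimum possible |A + A| over all 5-element sets is 2·5 − 1 = 9 (so min K = 9/5), attained only by arithmetic progressions.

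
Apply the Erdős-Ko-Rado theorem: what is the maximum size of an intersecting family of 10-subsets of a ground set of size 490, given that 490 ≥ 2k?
max |F| = C(489, 9) = 4091261361280404597

Erdős-Ko-Rado (1961): when n ≥ 2k, max |F| = C(n−1, k−1). The bound is attained by the star {A : i ∈ A} for any fixed i ∈ [n]. Here C(490−1, 10−1) = C(489, 9) = 4091261361280404597.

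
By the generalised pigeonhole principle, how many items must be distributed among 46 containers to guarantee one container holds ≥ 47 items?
n = (47 − 1)·46 + 1 = 2117

By the generalised pigeonhole principle, to guarantee some box contains ≥ r objects we need more than (r − 1) · k objects total. Threshold: n = (r − 1) · k + 1. With r = 47 and k = 46: n = 46 · 46 + 1 = 2116 + 1 = 2117. For n = 2116 = 46 · 46, we can put exactly 46 objects in every box, avoiding 47 in any single one — so 2117 is tight.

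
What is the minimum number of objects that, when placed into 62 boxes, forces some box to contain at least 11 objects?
n = (11 − 1)·62 + 1 = 621

By the generalised pigeonhole principle, to guarantee some box contains ≥ r objects we need more than (r − 1) · k objects total. Threshold: n = (r − 1) · k + 1. With r = 11 and k = 62: n = 10 · 62 + 1 = 620 + 1 = 621. For n = 620 = 10 · 62, we can put exactly 10 objects in every box, avoiding 11 in any single one — so 621 is tight.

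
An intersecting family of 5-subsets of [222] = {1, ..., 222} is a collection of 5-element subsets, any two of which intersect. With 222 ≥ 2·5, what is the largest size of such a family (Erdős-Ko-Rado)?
max |F| = C(221, 4) = 96717335

Erdős-Ko-Rado (1961): when n ≥ 2k, max |F| = C(n−1, k−1). The bound is attained by the star {A : i ∈ A} for any fixed i ∈ [n]. Here C(222−1, 5−1) = C(221, 4) = 96717335.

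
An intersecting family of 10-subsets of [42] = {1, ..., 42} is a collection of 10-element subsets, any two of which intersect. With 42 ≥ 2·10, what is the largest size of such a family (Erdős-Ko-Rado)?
max |F| = C(41, 9) = 350343565

Erdős-Ko-Rado (1961): when n ≥ 2k, max |F| = C(n−1, k−1). The bound is attained by the star {A : i ∈ A} for any fixed i ∈ [n]. Here C(42−1, 10−1) = C(41, 9) = 350343565.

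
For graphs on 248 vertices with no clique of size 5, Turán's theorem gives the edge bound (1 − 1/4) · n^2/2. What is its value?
Turán density bound = (3/4) · 248^2/2 = 23064

Turán's theorem: ex(n, K_{r+1}) is achieved by the complete r-partite Turán graph T(n, r) with parts as balanced as possible, and is at most (1 − 1/r) · n^2/2. For r = 4, n = 248: the density bound is (3/4) · 61504/2 = 23064. Since 4 ∣ 248, the Turán graph T(248, 4) has parts of equal size 62, and its edge count e(T(248, 4)) = 23064 attains the density bound exactly.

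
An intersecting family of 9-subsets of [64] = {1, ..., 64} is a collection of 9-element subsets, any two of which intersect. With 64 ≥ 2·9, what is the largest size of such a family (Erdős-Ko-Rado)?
max |F| = C(63, 8) = 3872894697

The Erdős-Ko-Rado theorem states: for n ≥ 2k, an intersecting family of k-subsets of an n-element set has size at most C(n − 1, k − 1), with equality for 'star' families {A ⊆ [n] : |A| = k, i ∈ A} (fix an element i). For n = 64, k = 9: C(63, 8) = 3872894697.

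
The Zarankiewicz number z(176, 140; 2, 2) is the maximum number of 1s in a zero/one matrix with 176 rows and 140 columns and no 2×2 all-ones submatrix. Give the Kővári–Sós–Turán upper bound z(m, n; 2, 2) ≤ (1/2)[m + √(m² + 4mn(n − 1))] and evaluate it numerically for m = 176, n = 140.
z(176, 140; 2, 2) ≤ (1/2)[176 + √(176² + 4·176·140·139)] = (1/2)[176 + √13730816] = 1940.7558

Kővári–Sós–Turán: let r_1, ..., r_176 be the row sums and z = Σ r_i the total number of 1s. Each pair of columns can share at most one row with both entries 1 (else a 2×2 all-ones block appears), so Σ_i C(r_i, 2) ≤ C(140, 2) = 9730. By convexity Σ_i C(r_i, 2) ≥ 176·C(z/176, 2) = z(z − 176)/(2·176), giving z² − 176z − 176·140·139 ≤ 0 and hence z ≤ (1/2)[176 + √(30976 + 4·3424960)] = (1/2)[176 + √13730816] ≈ (1/2)(176 + 3705.5116) = 1940.7558.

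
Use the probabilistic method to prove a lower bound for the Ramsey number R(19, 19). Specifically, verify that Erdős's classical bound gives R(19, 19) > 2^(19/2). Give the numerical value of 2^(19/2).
2^(19/2) = 724.0773; so R(19, 19) > 724.0773

Colour each edge of K_n uniformly at random with red/blue. The expected number of monochromatic K_19 is C(n, 19) · 2 · 2^(−C(19,2)). If C(n, 19) · 2^(1 − C(19,2)) < 1, then with positive probability no monochromatic K_19 exists, so R(19, 19) > n. The standard estimate C(n, 19) ≤ n^19/19! shows this inequality holds whenever n ≤ 2^(19/2) (since 19! · 2^(C(19,2) − 1) > 2^(19^2/2) ≥ n^19). Hence R(19, 19) > 2^(19/2) = 724.0773.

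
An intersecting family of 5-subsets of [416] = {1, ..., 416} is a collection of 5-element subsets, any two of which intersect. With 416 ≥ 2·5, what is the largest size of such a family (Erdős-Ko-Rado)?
max |F| = C(415, 4) = 1218104265

Erdős-Ko-Rado (1961): when n ≥ 2k, max |F| = C(n−1, k−1). The bound is attained by the star {A : i ∈ A} for any fixed i ∈ [n]. Here C(416−1, 5−1) = C(415, 4) = 1218104265.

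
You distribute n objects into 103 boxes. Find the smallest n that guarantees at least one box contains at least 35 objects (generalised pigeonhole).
n = (35 − 1)·103 + 1 = 3503

By the generalised pigeonhole principle, to guarantee some box contains ≥ r objects we need more than (r − 1) · k objects total. Threshold: n = (r − 1) · k + 1. With r = 35 and k = 103: n = 34 · 103 + 1 = 3502 + 1 = 3503. For n = 3502 = 34 · 103, we can put exactly 34 objects in every box, avoiding 35 in any single one — so 3503 is tight.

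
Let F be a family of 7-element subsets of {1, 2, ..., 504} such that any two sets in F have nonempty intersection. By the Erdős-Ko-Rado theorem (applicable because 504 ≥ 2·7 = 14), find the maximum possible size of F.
max |F| = C(503, 6) = 21831160591675

Erdős-Ko-Rado (1961): when n ≥ 2k, max |F| = C(n−1, k−1). The bound is attained by the star {A : i ∈ A} for any fixed i ∈ [n]. Here C(504−1, 7−1) = C(503, 6) = 21831160591675.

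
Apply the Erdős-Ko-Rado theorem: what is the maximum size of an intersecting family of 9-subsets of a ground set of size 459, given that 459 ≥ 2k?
max |F| = C(458, 8) = 45155060190495541

Erdős-Ko-Rado (1961): when n ≥ 2k, max |F| = C(n−1, k−1). The bound is attained by the star {A : i ∈ A} for any fixed i ∈ [n]. Here C(459−1, 9−1) = C(458, 8) = 45155060190495541.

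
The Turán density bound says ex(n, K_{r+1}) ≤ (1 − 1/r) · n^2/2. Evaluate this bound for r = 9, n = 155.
Turán density bound = (8/9) · 155^2/2 = 96100/9 ≈ 10677.7778

Turán's theorem: ex(n, K_{r+1}) is achieved by the complete r-partite Turán graph T(n, r) with parts as balanced as possible, and is at most (1 − 1/r) · n^2/2. For r = 9, n = 155: the density bound is (8/9) · 24025/2 = 96100/9 ≈ 10677.7778. The integer-valued extremum is e(T(155, 9)) = 10677, which is strictly less than the density bound 96100/9 since 9 ∤ 155 (the parts of T(155, 9) cannot all be equal).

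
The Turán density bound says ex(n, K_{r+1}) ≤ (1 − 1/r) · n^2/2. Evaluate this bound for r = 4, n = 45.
Turán density bound = (3/4) · 45^2/2 = 6075/8 ≈ 759.375

Turán's theorem: ex(n, K_{r+1}) is achieved by the complete r-partite Turán graph T(n, r) with parts as balanced as possible, and is at most (1 − 1/r) · n^2/2. For r = 4, n = 45: the density bound is (3/4) · 2025/2 = 6075/8 ≈ 759.375. The integer-valued extremum is e(T(45, 4)) = 759, which is strictly less than the density bound 6075/8 since 4 ∤ 45 (the parts of T(45, 4) cannot all be equal).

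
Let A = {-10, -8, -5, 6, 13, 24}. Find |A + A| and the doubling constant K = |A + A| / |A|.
K = |A + A| / |A| = 20/6 = 10/3

Enumerate A + A = {a + b : a, b ∈ A}. With |A| = 6, there are |A|^2 = 36 ordered sum pairs; collecting distinct values, A + A = {-20, -18, -16, -15, -13, -10, -4, -2, 1, 3, 5, 8, 12, 14, 16, 19, 26, 30, 37, 48}, so |A + A| = 20. Thus K = 20/6 = 10/3. For comparison, the minimum possible |A + A| over all 6-element sets is 2·6 − 1 = 11 (so min K = 11/6), attained only by arithmetic progressions.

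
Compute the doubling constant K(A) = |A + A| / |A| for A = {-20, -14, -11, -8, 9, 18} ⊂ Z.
K = |A + A| / |A| = 18/6 = 3

Enumerate A + A = {a + b : a, b ∈ A}. With |A| = 6, there are |A|^2 = 36 ordered sum pairs; collecting distinct values, A + A = {-40, -34, -31, -28, -25, -22, -19, -16, -11, -5, -2, 1, 4, 7, 10, 18, 27, 36}, so |A + A| = 18. Thus K = 18/6 = 3. For comparison, the minimum possible |A + A| over all 6-element sets is 2·6 − 1 = 11 (so min K = 11/6), attained only by arithmetic progressions.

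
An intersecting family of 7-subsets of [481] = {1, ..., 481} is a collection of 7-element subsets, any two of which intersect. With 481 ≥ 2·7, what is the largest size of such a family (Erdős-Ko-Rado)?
max |F| = C(480, 6) = 16462322007600

The Erdős-Ko-Rado theorem states: for n ≥ 2k, an intersecting family of k-subsets of an n-element set has size at most C(n − 1, k − 1), with equality for 'star' families {A ⊆ [n] : |A| = k, i ∈ A} (fix an element i). For n = 481, k = 7: C(480, 6) = 16462322007600.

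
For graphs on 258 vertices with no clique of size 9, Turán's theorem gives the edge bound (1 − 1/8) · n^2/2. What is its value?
Turán density bound = (7/8) · 258^2/2 = 116487/4 ≈ 29121.75

Turán's theorem: ex(n, K_{r+1}) is achieved by the complete r-partite Turán graph T(n, r) with parts as balanced as possible, and is at most (1 − 1/r) · n^2/2. For r = 8, n = 258: the density bound is (7/8) · 66564/2 = 116487/4 ≈ 29121.75. The integer-valued extremum is e(T(258, 8)) = 29121, which is strictly less than the density bound 116487/4 since 8 ∤ 258 (the parts of T(258, 8) cannot all be equal).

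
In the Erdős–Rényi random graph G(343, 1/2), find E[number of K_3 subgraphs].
E[# K_3] = C(343, 3) · (1/2)^C(3, 2) = 6666891 / 2^3 = 833361.375

For each 3-subset S of vertices (there are C(343, 3) = 6666891 such S), let X_S = 1 if S induces a K_3 (all C(3, 2) = 3 edges present). Then P(X_S = 1) = (1/2)^3 = 1/8. By linearity of expectation, E[# K_3] = C(343, 3) · (1/2)^3 = 6666891 / 8 = 833361.375.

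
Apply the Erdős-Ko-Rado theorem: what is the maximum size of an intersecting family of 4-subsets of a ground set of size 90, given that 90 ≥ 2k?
max |F| = C(89, 3) = 113564

Erdős-Ko-Rado (1961): when n ≥ 2k, max |F| = C(n−1, k−1). The bound is attained by the star {A : i ∈ A} for any fixed i ∈ [n]. Here C(90−1, 4−1) = C(89, 3) = 113564.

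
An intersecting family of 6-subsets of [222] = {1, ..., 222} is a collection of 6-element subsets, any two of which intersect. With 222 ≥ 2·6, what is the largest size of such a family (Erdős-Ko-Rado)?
max |F| = C(221, 5) = 4197532339

The Erdős-Ko-Rado theorem states: for n ≥ 2k, an intersecting family of k-subsets of an n-element set has size at most C(n − 1, k − 1), with equality for 'star' families {A ⊆ [n] : |A| = k, i ∈ A} (fix an element i). For n = 222, k = 6: C(221, 5) = 4197532339.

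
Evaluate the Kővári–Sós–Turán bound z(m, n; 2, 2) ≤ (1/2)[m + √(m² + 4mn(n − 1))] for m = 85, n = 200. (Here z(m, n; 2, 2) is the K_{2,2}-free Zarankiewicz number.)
z(85, 200; 2, 2) ≤ (1/2)[85 + √(85² + 4·85·200·199)] = (1/2)[85 + √13539225] = 1882.2843

Kővári–Sós–Turán: let r_1, ..., r_85 be the row sums and z = Σ r_i the total number of 1s. Each pair of columns can share at most one row with both entries 1 (else a 2×2 all-ones block appears), so Σ_i C(r_i, 2) ≤ C(200, 2) = 19900. By convexity Σ_i C(r_i, 2) ≥ 85·C(z/85, 2) = z(z − 85)/(2·85), giving z² − 85z − 85·200·199 ≤ 0 and hence z ≤ (1/2)[85 + √(7225 + 4·3383000)] = (1/2)[85 + √13539225] ≈ (1/2)(85 + 3679.5686) = 1882.2843.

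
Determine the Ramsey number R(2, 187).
R(2, 187) = 187

R(2, k) = k for all k ≥ 2: in a 2-colouring of K_k, either some edge is red (a red K_2) or all edges are blue (a blue K_k). And K_{186} coloured all-blue has no blue K_187, so R(2, 187) > 186. Hence R(2, 187) = 187.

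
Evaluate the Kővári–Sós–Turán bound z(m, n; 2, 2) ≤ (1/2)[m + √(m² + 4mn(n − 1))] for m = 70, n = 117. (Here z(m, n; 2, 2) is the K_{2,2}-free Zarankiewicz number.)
z(70, 117; 2, 2) ≤ (1/2)[70 + √(70² + 4·70·117·116)] = (1/2)[70 + √3805060] = 1010.3281

Kővári–Sós–Turán: let r_1, ..., r_70 be the row sums and z = Σ r_i the total number of 1s. Each pair of columns can share at most one row with both entries 1 (else a 2×2 all-ones block appears), so Σ_i C(r_i, 2) ≤ C(117, 2) = 6786. By convexity Σ_i C(r_i, 2) ≥ 70·C(z/70, 2) = z(z − 70)/(2·70), giving z² − 70z − 70·117·116 ≤ 0 and hence z ≤ (1/2)[70 + √(4900 + 4·950040)] = (1/2)[70 + √3805060] ≈ (1/2)(70 + 1950.6563) = 1010.3281.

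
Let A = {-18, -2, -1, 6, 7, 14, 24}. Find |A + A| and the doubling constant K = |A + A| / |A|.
K = |A + A| / |A| = 23/7

Enumerate A + A = {a + b : a, b ∈ A}. With |A| = 7, there are |A|^2 = 49 ordered sum pairs; collecting distinct values, A + A = {-36, -20, -19, -12, -11, -4, -3, -2, 4, 5, 6, 12, 13, 14, 20, 21, 22, 23, 28, 30, 31, 38, 48}, so |A + A| = 23. Thus K = 23/7. For comparison, the minimum possible |A + A| over all 7-element sets is 2·7 − 1 = 13 (so min K = 13/7), attained only by arithmetic progressions.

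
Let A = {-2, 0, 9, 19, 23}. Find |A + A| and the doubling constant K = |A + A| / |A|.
K = |A + A| / |A| = 15/5 = 3

Enumerate A + A = {a + b : a, b ∈ A}. With |A| = 5, there are |A|^2 = 25 ordered sum pairs; collecting distinct values, A + A = {-4, -2, 0, 7, 9, 17, 18, 19, 21, 23, 28, 32, 38, 42, 46}, so |A + A| = 15. Thus K = 15/5 = 3. For comparison, the minimum possible |A + A| over all 5-element sets is 2·5 − 1 = 9 (so min K = 9/5), attained only by arithmetic progressions.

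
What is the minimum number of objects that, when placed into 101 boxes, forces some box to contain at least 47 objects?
n = (47 − 1)·101 + 1 = 4647

By the generalised pigeonhole principle, to guarantee some box contains ≥ r objects we need more than (r − 1) · k objects total. Threshold: n = (r − 1) · k + 1. With r = 47 and k = 101: n = 46 · 101 + 1 = 4646 + 1 = 4647. For n = 4646 = 46 · 101, we can put exactly 46 objects in every box, avoiding 47 in any single one — so 4647 is tight.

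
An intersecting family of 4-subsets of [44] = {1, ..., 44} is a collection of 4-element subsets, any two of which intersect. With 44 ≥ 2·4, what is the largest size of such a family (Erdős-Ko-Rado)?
max |F| = C(43, 3) = 12341

The Erdős-Ko-Rado theorem states: for n ≥ 2k, an intersecting family of k-subsets of an n-element set has size at most C(n − 1, k − 1), with equality for 'star' families {A ⊆ [n] : |A| = k, i ∈ A} (fix an element i). For n = 44, k = 4: C(43, 3) = 12341.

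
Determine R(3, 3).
R(3, 3) = 6

Lower bound: the 5-cycle C_5 (with the remaining edges as the complement) gives a 2-colouring of K_5 with no monochromatic triangle, so R(3, 3) > 5.
Upper bound: in K_6, any vertex has 5 incident edges, so by pigeonhole ≥3 are the same colour (say red). If any pair of those red neighbours has a red edge between them, we get a red triangle; otherwise the three neighbours span a blue triangle. So every 2-colouring of K_6 has a monochromatic triangle.
Hence R(3, 3) = 6.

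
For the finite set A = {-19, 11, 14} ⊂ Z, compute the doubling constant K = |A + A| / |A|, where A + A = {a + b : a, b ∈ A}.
K = |A + A| / |A| = 6/3 = 2

Enumerate A + A = {a + b : a, b ∈ A}. With |A| = 3, there are |A|^2 = 9 ordered sum pairs; collecting distinct values, A + A = {-38, -8, -5, 22, 25, 28}, so |A + A| = 6. Thus K = 6/3 = 2. For comparison, the minimum possible |A + A| over all 3-element sets is 2·3 − 1 = 5 (so min K = 5/3), attained only by arithmetic progressions.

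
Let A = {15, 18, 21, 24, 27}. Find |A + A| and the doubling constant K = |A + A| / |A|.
K = |A + A| / |A| = 9/5

Enumerate A + A = {a + b : a, b ∈ A}. With |A| = 5, there are |A|^2 = 25 ordered sum pairs; collecting distinct values, A + A = {30, 33, 36, 39, 42, 45, 48, 51, 54}, so |A + A| = 9. Thus K = 9/5. Here |A + A| = 2|A| − 1 = 9, the minimum possible — so K = 9/5 is minimal, which holds iff A is an arithmetic progression.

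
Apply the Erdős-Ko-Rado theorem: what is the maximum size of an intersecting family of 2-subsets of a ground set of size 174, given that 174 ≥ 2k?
max |F| = C(173, 1) = 173

Erdős-Ko-Rado (1961): when n ≥ 2k, max |F| = C(n−1, k−1). The bound is attained by the star {A : i ∈ A} for any fixed i ∈ [n]. Here C(174−1, 2−1) = C(173, 1) = 173.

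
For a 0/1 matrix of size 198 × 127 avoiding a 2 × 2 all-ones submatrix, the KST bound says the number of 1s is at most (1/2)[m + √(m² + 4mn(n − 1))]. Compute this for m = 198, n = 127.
z(198, 127; 2, 2) ≤ (1/2)[198 + √(198² + 4·198·127·126)] = (1/2)[198 + √12712788] = 1881.7498

Kővári–Sós–Turán: let r_1, ..., r_198 be the row sums and z = Σ r_i the total number of 1s. Each pair of columns can share at most one row with both entries 1 (else a 2×2 all-ones block appears), so Σ_i C(r_i, 2) ≤ C(127, 2) = 8001. By convexity Σ_i C(r_i, 2) ≥ 198·C(z/198, 2) = z(z − 198)/(2·198), giving z² − 198z − 198·127·126 ≤ 0 and hence z ≤ (1/2)[198 + √(39204 + 4·3168396)] = (1/2)[198 + √12712788] ≈ (1/2)(198 + 3565.4997) = 1881.7498.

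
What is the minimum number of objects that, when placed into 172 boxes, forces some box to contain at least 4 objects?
n = (4 − 1)·172 + 1 = 517

By the generalised pigeonhole principle, to guarantee some box contains ≥ r objects we need more than (r − 1) · k objects total. Threshold: n = (r − 1) · k + 1. With r = 4 and k = 172: n = 3 · 172 + 1 = 516 + 1 = 517. For n = 516 = 3 · 172, we can put exactly 3 objects in every box, avoiding 4 in any single one — so 517 is tight.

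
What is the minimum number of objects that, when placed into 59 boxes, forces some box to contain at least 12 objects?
n = (12 − 1)·59 + 1 = 650

By the generalised pigeonhole principle, to guarantee some box contains ≥ r objects we need more than (r − 1) · k objects total. Threshold: n = (r − 1) · k + 1. With r = 12 and k = 59: n = 11 · 59 + 1 = 649 + 1 = 650. For n = 649 = 11 · 59, we can put exactly 11 objects in every box, avoiding 12 in any single one — so 650 is tight.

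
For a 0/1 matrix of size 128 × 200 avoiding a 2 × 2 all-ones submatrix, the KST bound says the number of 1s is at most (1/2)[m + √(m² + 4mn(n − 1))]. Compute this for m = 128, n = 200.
z(128, 200; 2, 2) ≤ (1/2)[128 + √(128² + 4·128·200·199)] = (1/2)[128 + √20393984] = 2321.9849

Kővári–Sós–Turán: let r_1, ..., r_128 be the row sums and z = Σ r_i the total number of 1s. Each pair of columns can share at most one row with both entries 1 (else a 2×2 all-ones block appears), so Σ_i C(r_i, 2) ≤ C(200, 2) = 19900. By convexity Σ_i C(r_i, 2) ≥ 128·C(z/128, 2) = z(z − 128)/(2·128), giving z² − 128z − 128·200·199 ≤ 0 and hence z ≤ (1/2)[128 + √(16384 + 4·5094400)] = (1/2)[128 + √20393984] ≈ (1/2)(128 + 4515.9699) = 2321.9849.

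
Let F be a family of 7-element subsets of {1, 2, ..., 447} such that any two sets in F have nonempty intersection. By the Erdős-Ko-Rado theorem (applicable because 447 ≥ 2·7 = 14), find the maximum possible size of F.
max |F| = C(446, 6) = 10568416694199

Erdős-Ko-Rado (1961): when n ≥ 2k, max |F| = C(n−1, k−1). The bound is attained by the star {A : i ∈ A} for any fixed i ∈ [n]. Here C(447−1, 7−1) = C(446, 6) = 10568416694199.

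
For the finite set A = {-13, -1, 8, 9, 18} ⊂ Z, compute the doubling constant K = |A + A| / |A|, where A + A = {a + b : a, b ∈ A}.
K = |A + A| / |A| = 14/5

Enumerate A + A = {a + b : a, b ∈ A}. With |A| = 5, there are |A|^2 = 25 ordered sum pairs; collecting distinct values, A + A = {-26, -14, -5, -4, -2, 5, 7, 8, 16, 17, 18, 26, 27, 36}, so |A + A| = 14. Thus K = 14/5. For comparison, the minimum possible |A + A| over all 5-element sets is 2·5 − 1 = 9 (so min K = 9/5), attained only by arithmetic progressions.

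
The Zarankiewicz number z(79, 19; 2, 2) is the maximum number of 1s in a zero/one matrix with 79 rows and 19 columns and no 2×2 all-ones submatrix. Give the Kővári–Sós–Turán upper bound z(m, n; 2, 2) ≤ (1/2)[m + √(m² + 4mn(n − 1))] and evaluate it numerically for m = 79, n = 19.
z(79, 19; 2, 2) ≤ (1/2)[79 + √(79² + 4·79·19·18)] = (1/2)[79 + √114313] = 208.551

Kővári–Sós–Turán: let r_1, ..., r_79 be the row sums and z = Σ r_i the total number of 1s. Each pair of columns can share at most one row with both entries 1 (else a 2×2 all-ones block appears), so Σ_i C(r_i, 2) ≤ C(19, 2) = 171. By convexity Σ_i C(r_i, 2) ≥ 79·C(z/79, 2) = z(z − 79)/(2·79), giving z² − 79z − 79·19·18 ≤ 0 and hence z ≤ (1/2)[79 + √(6241 + 4·27018)] = (1/2)[79 + √114313] ≈ (1/2)(79 + 338.1021) = 208.551.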